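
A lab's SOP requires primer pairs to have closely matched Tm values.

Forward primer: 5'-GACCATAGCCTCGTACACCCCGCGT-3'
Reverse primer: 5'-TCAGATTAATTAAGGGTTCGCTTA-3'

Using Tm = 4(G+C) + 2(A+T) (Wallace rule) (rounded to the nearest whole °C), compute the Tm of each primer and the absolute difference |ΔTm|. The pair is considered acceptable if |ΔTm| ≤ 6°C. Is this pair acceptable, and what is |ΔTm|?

Forward: A=5 T=4 G=5 C=11 → Tm = 2·9 + 4·16 = 82°C.
Reverse: A=7 T=9 G=5 C=3 → Tm = 2·16 + 4·8 = 64°C.
|ΔTm| = |82 − 64| = 18°C, > 6°C.

|ΔTm| = 18°C; the pair is not acceptable.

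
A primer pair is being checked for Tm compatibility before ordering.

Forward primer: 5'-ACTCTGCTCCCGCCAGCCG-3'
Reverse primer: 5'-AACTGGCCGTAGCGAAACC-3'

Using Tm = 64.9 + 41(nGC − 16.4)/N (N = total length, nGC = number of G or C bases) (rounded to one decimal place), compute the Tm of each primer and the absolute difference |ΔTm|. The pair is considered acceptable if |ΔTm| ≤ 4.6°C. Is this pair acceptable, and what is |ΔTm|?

Forward: G+C = 14, N = 19 → Tm = 64.9 + 41·(14 − 16.4)/19 = 59.7°C.
Reverse: G+C = 11, N = 19 → Tm = 64.9 + 41·(11 − 16.4)/19 = 53.2°C.
|ΔTm| = |59.7 − 53.2| = 6.5°C, > 4.6°C.

|ΔTm| = 6.5°C; the pair is not acceptable.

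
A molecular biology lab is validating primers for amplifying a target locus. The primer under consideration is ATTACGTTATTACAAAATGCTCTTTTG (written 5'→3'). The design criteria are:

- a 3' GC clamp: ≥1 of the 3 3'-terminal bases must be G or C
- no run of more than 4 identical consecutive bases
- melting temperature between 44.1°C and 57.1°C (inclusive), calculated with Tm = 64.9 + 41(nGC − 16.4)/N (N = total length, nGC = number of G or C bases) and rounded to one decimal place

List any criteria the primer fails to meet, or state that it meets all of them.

Meets all criteria.

Base counts: A=8, T=12, G=3, C=4 (length 27).
GC clamp: 3' end TTG has 1 G/C ✓
homopolymer run: longest run = 4 ✓
Tm: Tm = 64.9 + 41·(7 − 16.4)/27 = 50.6°C ✓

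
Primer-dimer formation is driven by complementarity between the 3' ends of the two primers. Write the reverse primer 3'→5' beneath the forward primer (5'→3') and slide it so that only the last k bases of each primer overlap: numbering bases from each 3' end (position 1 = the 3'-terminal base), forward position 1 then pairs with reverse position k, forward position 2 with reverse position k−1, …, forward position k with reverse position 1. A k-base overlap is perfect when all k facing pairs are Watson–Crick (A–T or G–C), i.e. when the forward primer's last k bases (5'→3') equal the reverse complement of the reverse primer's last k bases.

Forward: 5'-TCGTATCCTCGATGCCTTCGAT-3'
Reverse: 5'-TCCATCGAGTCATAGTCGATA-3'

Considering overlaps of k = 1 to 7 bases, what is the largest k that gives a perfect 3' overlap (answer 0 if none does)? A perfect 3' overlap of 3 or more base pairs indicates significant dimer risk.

Longest perfect overlap: 1 complementary base pair; below the dimer-risk threshold (threshold 3).

Last 7 bases (5'→3') — forward …CTTCGAT, reverse …GTCGATA.
Reverse complement of the reverse primer's last 7 bases: TATCGAC; its first k bases are the reverse complement of the reverse primer's last k bases, so a perfect k-base overlap needs the forward primer's last k bases to equal them.
Comparing (forward last k vs required): k=1: T vs T ✓; k=2: AT vs TA ✗; k=3: GAT vs TAT ✗; k=4: CGAT vs TATC ✗; k=5: TCGAT vs TATCG ✗; k=6: TTCGAT vs TATCGA ✗; k=7: CTTCGAT vs TATCGAC ✗.
Only k = 1 is perfect, so the longest perfect 3' overlap is 1.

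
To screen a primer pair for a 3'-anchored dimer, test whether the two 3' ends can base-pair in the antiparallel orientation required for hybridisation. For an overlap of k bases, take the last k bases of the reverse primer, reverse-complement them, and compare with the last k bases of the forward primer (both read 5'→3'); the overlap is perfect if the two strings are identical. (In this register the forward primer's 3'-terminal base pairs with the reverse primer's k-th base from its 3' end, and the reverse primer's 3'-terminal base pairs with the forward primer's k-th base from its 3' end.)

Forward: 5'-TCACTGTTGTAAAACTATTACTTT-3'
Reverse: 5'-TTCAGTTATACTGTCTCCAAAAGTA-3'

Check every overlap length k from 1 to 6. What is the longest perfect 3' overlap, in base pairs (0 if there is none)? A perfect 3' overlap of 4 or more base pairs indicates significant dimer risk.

Longest perfect overlap: 6 complementary base pairs; significant dimer risk (threshold 4).

Last 6 bases (5'→3') — forward …TACTTT, reverse …AAAGTA.
Reverse complement of the reverse primer's last 6 bases: TACTTT; its first k bases are the reverse complement of the reverse primer's last k bases, so a perfect k-base overlap needs the forward primer's last k bases to equal them.
Comparing (forward last k vs required): k=1: T vs T ✓; k=2: TT vs TA ✗; k=3: TTT vs TAC ✗; k=4: CTTT vs TACT ✗; k=5: ACTTT vs TACTT ✗; k=6: TACTTT vs TACTTT ✓.
Perfect overlaps at k = 1, 6; the largest is 6.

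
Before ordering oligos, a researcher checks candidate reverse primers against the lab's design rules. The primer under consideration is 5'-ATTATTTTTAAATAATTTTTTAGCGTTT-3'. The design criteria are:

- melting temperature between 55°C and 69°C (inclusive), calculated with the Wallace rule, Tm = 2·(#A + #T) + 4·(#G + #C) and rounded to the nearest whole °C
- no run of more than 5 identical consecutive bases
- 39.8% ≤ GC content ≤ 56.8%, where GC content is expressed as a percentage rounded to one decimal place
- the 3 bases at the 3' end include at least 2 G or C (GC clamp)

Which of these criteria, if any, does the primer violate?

Fails: homopolymer run, GC content, GC clamp.

Base counts: A=8, T=17, G=2, C=1 (length 28).
Tm: Tm = 2·25 + 4·3 = 62°C ✓
homopolymer run: longest run = 6, exceeds 5 ✗
GC content: GC 3/28 = 10.7%, outside 39.8–56.8% ✗
GC clamp: 3' end TTT has 0 G/C, need ≥2 ✗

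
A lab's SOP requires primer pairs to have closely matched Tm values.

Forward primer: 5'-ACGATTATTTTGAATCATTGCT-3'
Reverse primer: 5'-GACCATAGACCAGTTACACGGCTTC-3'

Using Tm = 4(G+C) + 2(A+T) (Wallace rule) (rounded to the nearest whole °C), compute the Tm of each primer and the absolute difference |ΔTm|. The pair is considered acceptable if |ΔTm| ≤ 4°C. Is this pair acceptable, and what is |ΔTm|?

Forward: A=6 T=10 G=3 C=3 → Tm = 2·16 + 4·6 = 56°C.
Reverse: A=7 T=5 G=5 C=8 → Tm = 2·12 + 4·13 = 76°C.
|ΔTm| = |56 − 76| = 20°C, > 4°C.

|ΔTm| = 20°C; the pair is not acceptable.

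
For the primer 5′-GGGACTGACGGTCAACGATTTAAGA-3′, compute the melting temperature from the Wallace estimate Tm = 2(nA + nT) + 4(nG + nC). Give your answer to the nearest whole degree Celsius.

Base counts: A=8, T=5, G=8, C=4 (length 25).
Tm = 2·(8+5) + 4·(8+4) = 2·13 + 4·12 = 26 + 48 = 74°C.

74°C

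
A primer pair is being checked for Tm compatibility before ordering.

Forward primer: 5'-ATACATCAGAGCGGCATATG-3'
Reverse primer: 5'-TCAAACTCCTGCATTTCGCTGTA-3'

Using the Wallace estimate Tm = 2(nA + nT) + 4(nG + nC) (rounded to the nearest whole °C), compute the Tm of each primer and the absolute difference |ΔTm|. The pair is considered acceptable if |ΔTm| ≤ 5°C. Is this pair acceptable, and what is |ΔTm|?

|ΔTm| = 8°C; the pair is not acceptable.

Forward: A=7 T=4 G=5 C=4 → Tm = 2·11 + 4·9 = 58°C.
Reverse: A=5 T=8 G=3 C=7 → Tm = 2·13 + 4·10 = 66°C.
|ΔTm| = |58 − 66| = 8°C, > 5°C.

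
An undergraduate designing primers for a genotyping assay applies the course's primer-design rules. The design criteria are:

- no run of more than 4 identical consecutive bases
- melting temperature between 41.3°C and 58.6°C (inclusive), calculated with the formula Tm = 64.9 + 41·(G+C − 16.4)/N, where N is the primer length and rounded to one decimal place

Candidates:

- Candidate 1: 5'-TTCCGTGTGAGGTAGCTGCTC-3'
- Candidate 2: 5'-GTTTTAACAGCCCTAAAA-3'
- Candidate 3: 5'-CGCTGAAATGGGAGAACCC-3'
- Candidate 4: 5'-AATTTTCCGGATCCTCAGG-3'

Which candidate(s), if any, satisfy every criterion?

Candidate 1, Candidate 3 and Candidate 4.

Candidate 1 (21 nt, A=2 T=7 G=7 C=5): longest run = 2 ✓; Tm = 64.9 + 41·(12 − 16.4)/21 = 56.3°C ✓ — passes.
Candidate 2 (18 nt, A=7 T=5 G=2 C=4): longest run = 4 ✓; Tm = 64.9 + 41·(6 − 16.4)/18 = 41.2°C, outside 41.3–58.6°C ✗ — fails.
Candidate 3 (19 nt, A=6 T=2 G=6 C=5): longest run = 3 ✓; Tm = 64.9 + 41·(11 − 16.4)/19 = 53.2°C ✓ — passes.
Candidate 4 (19 nt, A=4 T=6 G=4 C=5): longest run = 4 ✓; Tm = 64.9 + 41·(9 − 16.4)/19 = 48.9°C ✓ — passes.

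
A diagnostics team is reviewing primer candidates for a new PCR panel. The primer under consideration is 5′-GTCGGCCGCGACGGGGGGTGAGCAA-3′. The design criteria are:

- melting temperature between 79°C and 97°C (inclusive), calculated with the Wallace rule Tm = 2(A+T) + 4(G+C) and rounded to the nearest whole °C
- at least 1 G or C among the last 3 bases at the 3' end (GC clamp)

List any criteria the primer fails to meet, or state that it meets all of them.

Base counts: A=4, T=2, G=13, C=6 (length 25).
Tm: Tm = 2·6 + 4·19 = 88°C ✓
GC clamp: 3' end CAA has 1 G/C ✓

Meets all criteria.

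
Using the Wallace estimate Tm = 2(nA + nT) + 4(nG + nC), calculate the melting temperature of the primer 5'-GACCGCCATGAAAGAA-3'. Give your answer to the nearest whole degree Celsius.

Base counts: A=7, T=1, G=4, C=4 (length 16).
Tm = 2·(7+1) + 4·(4+4) = 2·8 + 4·8 = 16 + 32 = 48°C.

48°C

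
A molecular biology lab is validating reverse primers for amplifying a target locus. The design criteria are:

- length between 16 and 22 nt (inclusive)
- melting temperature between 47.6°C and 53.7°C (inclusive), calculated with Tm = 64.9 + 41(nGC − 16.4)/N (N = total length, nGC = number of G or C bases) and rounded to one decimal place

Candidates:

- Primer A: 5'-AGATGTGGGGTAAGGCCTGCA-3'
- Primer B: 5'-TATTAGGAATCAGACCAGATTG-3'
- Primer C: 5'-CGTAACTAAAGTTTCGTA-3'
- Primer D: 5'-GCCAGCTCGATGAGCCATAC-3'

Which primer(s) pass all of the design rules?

Primer A (21 nt, A=5 T=4 G=9 C=3): length 21 ✓; Tm = 64.9 + 41·(12 − 16.4)/21 = 56.3°C, outside 47.6–53.7°C ✗ — fails.
Primer B (22 nt, A=8 T=6 G=5 C=3): length 22 ✓; Tm = 64.9 + 41·(8 − 16.4)/22 = 49.2°C ✓ — passes.
Primer C (18 nt, A=6 T=6 G=3 C=3): length 18 ✓; Tm = 64.9 + 41·(6 − 16.4)/18 = 41.2°C, outside 47.6–53.7°C ✗ — fails.
Primer D (20 nt, A=5 T=3 G=5 C=7): length 20 ✓; Tm = 64.9 + 41·(12 − 16.4)/20 = 55.9°C, outside 47.6–53.7°C ✗ — fails.

Primer B only.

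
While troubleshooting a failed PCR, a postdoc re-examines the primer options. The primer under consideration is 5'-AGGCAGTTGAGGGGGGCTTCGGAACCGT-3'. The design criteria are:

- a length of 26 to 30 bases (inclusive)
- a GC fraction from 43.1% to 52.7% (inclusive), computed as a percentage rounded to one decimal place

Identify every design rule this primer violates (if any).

Fails: GC content.

Base counts: A=5, T=5, G=13, C=5 (length 28).
length: length 28 ✓
GC content: GC 18/28 = 64.3%, outside 43.1–52.7% ✗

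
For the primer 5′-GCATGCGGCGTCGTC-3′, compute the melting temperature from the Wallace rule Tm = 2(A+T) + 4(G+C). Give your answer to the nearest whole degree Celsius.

Base counts: A=1, T=3, G=6, C=5 (length 15).
Tm = 2·(1+3) + 4·(6+5) = 2·4 + 4·11 = 8 + 44 = 52°C.

52°C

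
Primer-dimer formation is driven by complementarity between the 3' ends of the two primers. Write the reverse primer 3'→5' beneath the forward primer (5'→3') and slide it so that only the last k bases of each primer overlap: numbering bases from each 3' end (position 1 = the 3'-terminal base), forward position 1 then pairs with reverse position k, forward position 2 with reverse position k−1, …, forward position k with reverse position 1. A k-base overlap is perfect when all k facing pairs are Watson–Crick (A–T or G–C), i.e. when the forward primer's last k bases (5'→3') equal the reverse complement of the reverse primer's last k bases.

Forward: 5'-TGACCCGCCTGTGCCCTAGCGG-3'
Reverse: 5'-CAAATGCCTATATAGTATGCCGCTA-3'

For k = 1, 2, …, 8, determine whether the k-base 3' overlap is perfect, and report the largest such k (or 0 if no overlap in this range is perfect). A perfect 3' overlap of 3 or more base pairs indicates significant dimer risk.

Last 8 bases (5'→3') — forward …CCTAGCGG, reverse …TGCCGCTA.
Reverse complement of the reverse primer's last 8 bases: TAGCGGCA; its first k bases are the reverse complement of the reverse primer's last k bases, so a perfect k-base overlap needs the forward primer's last k bases to equal them.
Comparing (forward last k vs required): k=1: G vs T ✗; k=2: GG vs TA ✗; k=3: CGG vs TAG ✗; k=4: GCGG vs TAGC ✗; k=5: AGCGG vs TAGCG ✗; k=6: TAGCGG vs TAGCGG ✓; k=7: CTAGCGG vs TAGCGGC ✗; k=8: CCTAGCGG vs TAGCGGCA ✗.
Only k = 6 is perfect, so the longest perfect 3' overlap is 6.

Longest perfect overlap: 6 complementary base pairs; significant dimer risk (threshold 3).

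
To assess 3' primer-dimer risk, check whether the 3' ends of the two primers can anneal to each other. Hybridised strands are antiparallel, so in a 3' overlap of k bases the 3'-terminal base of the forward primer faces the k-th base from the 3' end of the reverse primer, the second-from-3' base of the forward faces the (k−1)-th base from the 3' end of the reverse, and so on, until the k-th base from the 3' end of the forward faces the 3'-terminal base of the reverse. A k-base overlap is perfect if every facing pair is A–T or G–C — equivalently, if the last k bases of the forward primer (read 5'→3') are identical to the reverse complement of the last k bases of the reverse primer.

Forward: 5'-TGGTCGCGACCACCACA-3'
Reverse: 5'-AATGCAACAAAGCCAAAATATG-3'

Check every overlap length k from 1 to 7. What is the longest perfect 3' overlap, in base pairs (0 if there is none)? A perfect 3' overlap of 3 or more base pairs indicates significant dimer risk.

Last 7 bases (5'→3') — forward …CACCACA, reverse …AAATATG.
Reverse complement of the reverse primer's last 7 bases: CATATTT; its first k bases are the reverse complement of the reverse primer's last k bases, so a perfect k-base overlap needs the forward primer's last k bases to equal them.
Comparing (forward last k vs required): k=1: A vs C ✗; k=2: CA vs CA ✓; k=3: ACA vs CAT ✗; k=4: CACA vs CATA ✗; k=5: CCACA vs CATAT ✗; k=6: ACCACA vs CATATT ✗; k=7: CACCACA vs CATATTT ✗.
Only k = 2 is perfect, so the longest perfect 3' overlap is 2.

Longest perfect overlap: 2 complementary base pairs; below the dimer-risk threshold (threshold 3).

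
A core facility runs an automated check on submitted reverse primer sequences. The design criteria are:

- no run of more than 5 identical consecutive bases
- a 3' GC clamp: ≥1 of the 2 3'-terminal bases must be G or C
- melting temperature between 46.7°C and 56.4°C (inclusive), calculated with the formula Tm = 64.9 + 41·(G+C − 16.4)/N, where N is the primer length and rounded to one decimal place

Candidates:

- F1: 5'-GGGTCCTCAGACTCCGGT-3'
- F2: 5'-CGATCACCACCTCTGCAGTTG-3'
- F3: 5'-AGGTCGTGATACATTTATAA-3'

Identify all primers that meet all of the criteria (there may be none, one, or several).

F1 (18 nt, A=2 T=4 G=6 C=6): longest run = 3 ✓; 3' end GT has 1 G/C ✓; Tm = 64.9 + 41·(12 − 16.4)/18 = 54.9°C ✓ — passes.
F2 (21 nt, A=4 T=5 G=4 C=8): longest run = 2 ✓; 3' end TG has 1 G/C ✓; Tm = 64.9 + 41·(12 − 16.4)/21 = 56.3°C ✓ — passes.
F3 (20 nt, A=7 T=7 G=4 C=2): longest run = 3 ✓; 3' end AA has 0 G/C, need ≥1 ✗; Tm = 64.9 + 41·(6 − 16.4)/20 = 43.6°C, outside 46.7–56.4°C ✗ — fails.

F1 and F2.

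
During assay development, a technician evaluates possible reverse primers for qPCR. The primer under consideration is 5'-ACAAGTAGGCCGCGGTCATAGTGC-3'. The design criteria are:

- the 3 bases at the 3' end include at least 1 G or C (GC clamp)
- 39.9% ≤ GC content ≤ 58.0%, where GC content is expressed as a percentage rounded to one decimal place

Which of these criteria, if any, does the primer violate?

Fails: GC content.

Base counts: A=6, T=4, G=8, C=6 (length 24).
GC clamp: 3' end TGC has 2 G/C ✓
GC content: GC 14/24 = 58.3%, outside 39.9–58.0% ✗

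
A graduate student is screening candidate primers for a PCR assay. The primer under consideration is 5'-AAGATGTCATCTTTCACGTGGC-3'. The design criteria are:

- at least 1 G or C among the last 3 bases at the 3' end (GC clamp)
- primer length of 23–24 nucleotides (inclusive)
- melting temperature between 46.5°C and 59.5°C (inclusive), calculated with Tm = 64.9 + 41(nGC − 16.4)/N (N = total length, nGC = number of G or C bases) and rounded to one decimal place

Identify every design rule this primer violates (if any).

Fails: length.

Base counts: A=5, T=7, G=5, C=5 (length 22).
GC clamp: 3' end GGC has 3 G/C ✓
length: length 22, outside 23–24 ✗
Tm: Tm = 64.9 + 41·(10 − 16.4)/22 = 53.0°C ✓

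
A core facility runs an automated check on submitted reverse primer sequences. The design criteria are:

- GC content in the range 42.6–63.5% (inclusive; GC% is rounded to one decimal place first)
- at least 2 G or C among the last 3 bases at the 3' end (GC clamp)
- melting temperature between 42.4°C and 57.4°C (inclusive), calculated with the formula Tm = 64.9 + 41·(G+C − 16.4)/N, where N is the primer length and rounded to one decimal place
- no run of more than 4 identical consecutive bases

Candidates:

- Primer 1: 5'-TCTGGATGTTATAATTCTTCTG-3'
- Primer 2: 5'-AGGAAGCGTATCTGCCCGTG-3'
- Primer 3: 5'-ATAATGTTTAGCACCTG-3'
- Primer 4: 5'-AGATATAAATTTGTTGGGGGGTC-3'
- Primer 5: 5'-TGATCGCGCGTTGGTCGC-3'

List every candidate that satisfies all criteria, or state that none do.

Primer 1 (22 nt, A=4 T=11 G=4 C=3): GC 7/22 = 31.8%, outside 42.6–63.5% ✗; 3' end CTG has 2 G/C ✓; Tm = 64.9 + 41·(7 − 16.4)/22 = 47.4°C ✓; longest run = 2 ✓ — fails.
Primer 2 (20 nt, A=4 T=4 G=7 C=5): GC 12/20 = 60.0% ✓; 3' end GTG has 2 G/C ✓; Tm = 64.9 + 41·(12 − 16.4)/20 = 55.9°C ✓; longest run = 3 ✓ — passes.
Primer 3 (17 nt, A=5 T=6 G=3 C=3): GC 6/17 = 35.3%, outside 42.6–63.5% ✗; 3' end CTG has 2 G/C ✓; Tm = 64.9 + 41·(6 − 16.4)/17 = 39.8°C, outside 42.4–57.4°C ✗; longest run = 3 ✓ — fails.
Primer 4 (23 nt, A=6 T=8 G=8 C=1): GC 9/23 = 39.1%, outside 42.6–63.5% ✗; 3' end GTC has 2 G/C ✓; Tm = 64.9 + 41·(9 − 16.4)/23 = 51.7°C ✓; longest run = 6, exceeds 4 ✗ — fails.
Primer 5 (18 nt, A=1 T=5 G=7 C=5): GC 12/18 = 66.7%, outside 42.6–63.5% ✗; 3' end CGC has 3 G/C ✓; Tm = 64.9 + 41·(12 − 16.4)/18 = 54.9°C ✓; longest run = 2 ✓ — fails.

Primer 2 only.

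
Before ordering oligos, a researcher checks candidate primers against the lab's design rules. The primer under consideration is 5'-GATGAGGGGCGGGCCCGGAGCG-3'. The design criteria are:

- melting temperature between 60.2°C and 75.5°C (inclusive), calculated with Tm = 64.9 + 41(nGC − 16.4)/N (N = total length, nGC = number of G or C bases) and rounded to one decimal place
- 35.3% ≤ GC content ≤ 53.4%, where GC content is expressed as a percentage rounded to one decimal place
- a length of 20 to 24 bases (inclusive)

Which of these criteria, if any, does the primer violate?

Fails: GC content.

Base counts: A=3, T=1, G=13, C=5 (length 22).
Tm: Tm = 64.9 + 41·(18 − 16.4)/22 = 67.9°C ✓
GC content: GC 18/22 = 81.8%, outside 35.3–53.4% ✗
length: length 22 ✓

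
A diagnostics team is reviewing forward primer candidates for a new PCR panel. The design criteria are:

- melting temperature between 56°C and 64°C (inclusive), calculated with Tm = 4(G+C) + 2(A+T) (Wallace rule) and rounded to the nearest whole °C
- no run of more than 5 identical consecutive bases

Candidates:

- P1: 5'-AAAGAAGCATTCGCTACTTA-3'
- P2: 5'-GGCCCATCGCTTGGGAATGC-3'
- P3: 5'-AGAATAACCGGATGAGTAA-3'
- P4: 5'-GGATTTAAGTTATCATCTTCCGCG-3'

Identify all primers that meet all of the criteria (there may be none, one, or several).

None of the candidates satisfy all criteria.

P1 (20 nt, A=8 T=5 G=3 C=4): Tm = 2·13 + 4·7 = 54°C, outside 56–64°C ✗; longest run = 3 ✓ — fails.
P2 (20 nt, A=3 T=4 G=7 C=6): Tm = 2·7 + 4·13 = 66°C, outside 56–64°C ✗; longest run = 3 ✓ — fails.
P3 (19 nt, A=9 T=3 G=5 C=2): Tm = 2·12 + 4·7 = 52°C, outside 56–64°C ✗; longest run = 2 ✓ — fails.
P4 (24 nt, A=5 T=9 G=5 C=5): Tm = 2·14 + 4·10 = 68°C, outside 56–64°C ✗; longest run = 3 ✓ — fails.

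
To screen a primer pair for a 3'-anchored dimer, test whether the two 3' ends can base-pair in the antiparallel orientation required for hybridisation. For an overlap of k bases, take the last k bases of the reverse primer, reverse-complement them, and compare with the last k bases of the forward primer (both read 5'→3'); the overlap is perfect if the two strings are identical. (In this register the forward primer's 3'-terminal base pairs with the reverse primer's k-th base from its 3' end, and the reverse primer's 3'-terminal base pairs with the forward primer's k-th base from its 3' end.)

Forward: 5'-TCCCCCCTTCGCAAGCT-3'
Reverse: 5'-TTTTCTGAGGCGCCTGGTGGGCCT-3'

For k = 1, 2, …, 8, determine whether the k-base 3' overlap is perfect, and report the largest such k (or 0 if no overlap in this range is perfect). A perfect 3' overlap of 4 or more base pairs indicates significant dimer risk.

Longest perfect overlap: 0 complementary base pairs; below the dimer-risk threshold (threshold 4).

Last 8 bases (5'→3') — forward …CGCAAGCT, reverse …GTGGGCCT.
Reverse complement of the reverse primer's last 8 bases: AGGCCCAC; its first k bases are the reverse complement of the reverse primer's last k bases, so a perfect k-base overlap needs the forward primer's last k bases to equal them.
Comparing (forward last k vs required): k=1: T vs A ✗; k=2: CT vs AG ✗; k=3: GCT vs AGG ✗; k=4: AGCT vs AGGC ✗; k=5: AAGCT vs AGGCC ✗; k=6: CAAGCT vs AGGCCC ✗; k=7: GCAAGCT vs AGGCCCA ✗; k=8: CGCAAGCT vs AGGCCCAC ✗.
No overlap length from 1 to 8 is perfect, so the longest perfect 3' overlap is 0.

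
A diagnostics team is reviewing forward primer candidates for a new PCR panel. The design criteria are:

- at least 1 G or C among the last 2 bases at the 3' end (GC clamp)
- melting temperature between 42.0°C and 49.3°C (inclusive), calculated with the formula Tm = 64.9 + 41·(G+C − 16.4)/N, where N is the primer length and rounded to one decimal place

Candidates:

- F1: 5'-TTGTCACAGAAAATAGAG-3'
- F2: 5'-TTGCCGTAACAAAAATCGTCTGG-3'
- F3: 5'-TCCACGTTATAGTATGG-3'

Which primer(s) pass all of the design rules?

F1 (18 nt, A=8 T=4 G=4 C=2): 3' end AG has 1 G/C ✓; Tm = 64.9 + 41·(6 − 16.4)/18 = 41.2°C, outside 42.0–49.3°C ✗ — fails.
F2 (23 nt, A=7 T=6 G=5 C=5): 3' end GG has 2 G/C ✓; Tm = 64.9 + 41·(10 − 16.4)/23 = 53.5°C, outside 42.0–49.3°C ✗ — fails.
F3 (17 nt, A=4 T=6 G=4 C=3): 3' end GG has 2 G/C ✓; Tm = 64.9 + 41·(7 − 16.4)/17 = 42.2°C ✓ — passes.

F3 only.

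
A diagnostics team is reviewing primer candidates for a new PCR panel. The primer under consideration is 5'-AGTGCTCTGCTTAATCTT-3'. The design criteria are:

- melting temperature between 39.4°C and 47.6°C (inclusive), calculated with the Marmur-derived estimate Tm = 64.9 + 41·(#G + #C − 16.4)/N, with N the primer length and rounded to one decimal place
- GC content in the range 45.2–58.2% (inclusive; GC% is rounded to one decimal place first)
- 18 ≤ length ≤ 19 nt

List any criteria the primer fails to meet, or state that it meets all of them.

Fails: GC content.

Base counts: A=3, T=8, G=3, C=4 (length 18).
Tm: Tm = 64.9 + 41·(7 − 16.4)/18 = 43.5°C ✓
GC content: GC 7/18 = 38.9%, outside 45.2–58.2% ✗
length: length 18 ✓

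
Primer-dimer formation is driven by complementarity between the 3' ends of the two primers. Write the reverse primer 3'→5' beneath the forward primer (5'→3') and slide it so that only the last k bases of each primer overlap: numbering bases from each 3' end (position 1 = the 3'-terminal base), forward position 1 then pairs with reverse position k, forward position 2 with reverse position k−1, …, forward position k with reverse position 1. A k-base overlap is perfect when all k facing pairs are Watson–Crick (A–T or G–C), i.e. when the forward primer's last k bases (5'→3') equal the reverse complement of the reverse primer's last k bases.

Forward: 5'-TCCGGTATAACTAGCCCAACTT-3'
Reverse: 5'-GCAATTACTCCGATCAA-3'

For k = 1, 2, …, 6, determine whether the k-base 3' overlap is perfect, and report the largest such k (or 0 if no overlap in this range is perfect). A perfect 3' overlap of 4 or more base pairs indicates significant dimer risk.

Longest perfect overlap: 2 complementary base pairs; below the dimer-risk threshold (threshold 4).

Last 6 bases (5'→3') — forward …CAACTT, reverse …GATCAA.
Reverse complement of the reverse primer's last 6 bases: TTGATC; its first k bases are the reverse complement of the reverse primer's last k bases, so a perfect k-base overlap needs the forward primer's last k bases to equal them.
Comparing (forward last k vs required): k=1: T vs T ✓; k=2: TT vs TT ✓; k=3: CTT vs TTG ✗; k=4: ACTT vs TTGA ✗; k=5: AACTT vs TTGAT ✗; k=6: CAACTT vs TTGATC ✗.
Perfect overlaps at k = 1, 2; the largest is 2.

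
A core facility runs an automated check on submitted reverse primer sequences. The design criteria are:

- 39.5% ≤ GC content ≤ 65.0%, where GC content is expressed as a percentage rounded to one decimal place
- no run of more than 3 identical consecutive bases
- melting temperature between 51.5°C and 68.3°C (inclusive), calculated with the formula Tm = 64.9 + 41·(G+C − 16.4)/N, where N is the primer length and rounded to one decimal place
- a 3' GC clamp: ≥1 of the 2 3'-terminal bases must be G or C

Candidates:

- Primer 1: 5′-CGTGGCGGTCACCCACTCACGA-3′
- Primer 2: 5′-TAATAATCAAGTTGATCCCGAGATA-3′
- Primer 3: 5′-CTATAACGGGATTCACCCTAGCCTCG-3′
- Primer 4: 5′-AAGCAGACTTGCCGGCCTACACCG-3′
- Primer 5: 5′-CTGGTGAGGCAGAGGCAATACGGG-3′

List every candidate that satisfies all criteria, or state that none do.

Primer 3, Primer 4 and Primer 5.

Primer 1 (22 nt, A=4 T=3 G=6 C=9): GC 15/22 = 68.2%, outside 39.5–65.0% ✗; longest run = 3 ✓; Tm = 64.9 + 41·(15 − 16.4)/22 = 62.3°C ✓; 3' end GA has 1 G/C ✓ — fails.
Primer 2 (25 nt, A=10 T=7 G=4 C=4): GC 8/25 = 32.0%, outside 39.5–65.0% ✗; longest run = 3 ✓; Tm = 64.9 + 41·(8 − 16.4)/25 = 51.1°C, outside 51.5–68.3°C ✗; 3' end TA has 0 G/C, need ≥1 ✗ — fails.
Primer 3 (26 nt, A=6 T=6 G=5 C=9): GC 14/26 = 53.8% ✓; longest run = 3 ✓; Tm = 64.9 + 41·(14 − 16.4)/26 = 61.1°C ✓; 3' end CG has 2 G/C ✓ — passes.
Primer 4 (24 nt, A=6 T=3 G=6 C=9): GC 15/24 = 62.5% ✓; longest run = 2 ✓; Tm = 64.9 + 41·(15 − 16.4)/24 = 62.5°C ✓; 3' end CG has 2 G/C ✓ — passes.
Primer 5 (24 nt, A=6 T=3 G=11 C=4): GC 15/24 = 62.5% ✓; longest run = 3 ✓; Tm = 64.9 + 41·(15 − 16.4)/24 = 62.5°C ✓; 3' end GG has 2 G/C ✓ — passes.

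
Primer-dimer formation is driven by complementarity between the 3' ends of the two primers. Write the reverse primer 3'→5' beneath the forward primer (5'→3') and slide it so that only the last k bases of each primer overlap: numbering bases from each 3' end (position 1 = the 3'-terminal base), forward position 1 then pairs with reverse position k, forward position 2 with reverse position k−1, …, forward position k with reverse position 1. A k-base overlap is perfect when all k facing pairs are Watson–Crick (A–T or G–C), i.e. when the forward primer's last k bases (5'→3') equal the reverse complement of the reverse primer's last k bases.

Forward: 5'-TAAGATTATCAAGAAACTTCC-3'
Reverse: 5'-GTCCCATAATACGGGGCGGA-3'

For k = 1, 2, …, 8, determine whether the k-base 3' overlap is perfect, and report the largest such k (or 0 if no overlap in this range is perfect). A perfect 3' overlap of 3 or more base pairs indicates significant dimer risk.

Last 8 bases (5'→3') — forward …AAACTTCC, reverse …GGGGCGGA.
Reverse complement of the reverse primer's last 8 bases: TCCGCCCC; its first k bases are the reverse complement of the reverse primer's last k bases, so a perfect k-base overlap needs the forward primer's last k bases to equal them.
Comparing (forward last k vs required): k=1: C vs T ✗; k=2: CC vs TC ✗; k=3: TCC vs TCC ✓; k=4: TTCC vs TCCG ✗; k=5: CTTCC vs TCCGC ✗; k=6: ACTTCC vs TCCGCC ✗; k=7: AACTTCC vs TCCGCCC ✗; k=8: AAACTTCC vs TCCGCCCC ✗.
Only k = 3 is perfect, so the longest perfect 3' overlap is 3.

Longest perfect overlap: 3 complementary base pairs; significant dimer risk (threshold 3).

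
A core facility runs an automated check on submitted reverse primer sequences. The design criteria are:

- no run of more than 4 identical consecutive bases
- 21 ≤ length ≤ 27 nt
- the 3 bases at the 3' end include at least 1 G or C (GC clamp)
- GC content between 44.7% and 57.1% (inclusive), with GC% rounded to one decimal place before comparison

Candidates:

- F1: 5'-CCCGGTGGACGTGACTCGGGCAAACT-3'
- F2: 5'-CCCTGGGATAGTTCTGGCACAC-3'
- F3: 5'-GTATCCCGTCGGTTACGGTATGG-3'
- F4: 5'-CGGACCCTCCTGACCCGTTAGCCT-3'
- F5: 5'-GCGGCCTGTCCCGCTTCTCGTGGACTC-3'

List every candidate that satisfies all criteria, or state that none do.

F1 (26 nt, A=5 T=4 G=9 C=8): longest run = 3 ✓; length 26 ✓; 3' end ACT has 1 G/C ✓; GC 17/26 = 65.4%, outside 44.7–57.1% ✗ — fails.
F2 (22 nt, A=4 T=5 G=6 C=7): longest run = 3 ✓; length 22 ✓; 3' end CAC has 2 G/C ✓; GC 13/22 = 59.1%, outside 44.7–57.1% ✗ — fails.
F3 (23 nt, A=3 T=7 G=8 C=5): longest run = 3 ✓; length 23 ✓; 3' end TGG has 2 G/C ✓; GC 13/23 = 56.5% ✓ — passes.
F4 (24 nt, A=3 T=5 G=5 C=11): longest run = 3 ✓; length 24 ✓; 3' end CCT has 2 G/C ✓; GC 16/24 = 66.7%, outside 44.7–57.1% ✗ — fails.
F5 (27 nt, A=1 T=7 G=8 C=11): longest run = 3 ✓; length 27 ✓; 3' end CTC has 2 G/C ✓; GC 19/27 = 70.4%, outside 44.7–57.1% ✗ — fails.

F3 only.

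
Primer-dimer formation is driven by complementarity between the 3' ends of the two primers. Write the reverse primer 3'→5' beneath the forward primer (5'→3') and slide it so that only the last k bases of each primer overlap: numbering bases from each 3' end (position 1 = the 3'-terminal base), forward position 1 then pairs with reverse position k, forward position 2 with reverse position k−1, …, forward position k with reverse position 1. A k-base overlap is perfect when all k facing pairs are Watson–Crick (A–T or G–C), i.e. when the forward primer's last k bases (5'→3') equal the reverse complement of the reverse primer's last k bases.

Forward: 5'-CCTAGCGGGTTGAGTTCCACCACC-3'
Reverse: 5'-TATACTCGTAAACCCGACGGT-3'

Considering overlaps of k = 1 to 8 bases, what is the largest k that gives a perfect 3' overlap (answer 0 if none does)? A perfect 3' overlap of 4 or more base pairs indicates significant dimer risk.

Longest perfect overlap: 3 complementary base pairs; below the dimer-risk threshold (threshold 4).

Last 8 bases (5'→3') — forward …CCACCACC, reverse …CCGACGGT.
Reverse complement of the reverse primer's last 8 bases: ACCGTCGG; its first k bases are the reverse complement of the reverse primer's last k bases, so a perfect k-base overlap needs the forward primer's last k bases to equal them.
Comparing (forward last k vs required): k=1: C vs A ✗; k=2: CC vs AC ✗; k=3: ACC vs ACC ✓; k=4: CACC vs ACCG ✗; k=5: CCACC vs ACCGT ✗; k=6: ACCACC vs ACCGTC ✗; k=7: CACCACC vs ACCGTCG ✗; k=8: CCACCACC vs ACCGTCGG ✗.
Only k = 3 is perfect, so the longest perfect 3' overlap is 3.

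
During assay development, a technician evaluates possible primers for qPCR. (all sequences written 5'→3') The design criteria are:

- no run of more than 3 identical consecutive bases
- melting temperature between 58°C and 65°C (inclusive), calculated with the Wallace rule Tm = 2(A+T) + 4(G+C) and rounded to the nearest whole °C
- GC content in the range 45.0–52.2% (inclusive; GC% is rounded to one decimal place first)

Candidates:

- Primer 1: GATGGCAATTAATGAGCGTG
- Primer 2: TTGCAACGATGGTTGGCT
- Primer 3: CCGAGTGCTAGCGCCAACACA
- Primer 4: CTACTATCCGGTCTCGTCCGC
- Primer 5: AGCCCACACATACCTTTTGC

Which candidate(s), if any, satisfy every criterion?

Primer 1 only.

Primer 1 (20 nt, A=6 T=5 G=7 C=2): longest run = 2 ✓; Tm = 2·11 + 4·9 = 58°C ✓; GC 9/20 = 45.0% ✓ — passes.
Primer 2 (18 nt, A=3 T=6 G=6 C=3): longest run = 2 ✓; Tm = 2·9 + 4·9 = 54°C, outside 58–65°C ✗; GC 9/18 = 50.0% ✓ — fails.
Primer 3 (21 nt, A=6 T=2 G=5 C=8): longest run = 2 ✓; Tm = 2·8 + 4·13 = 68°C, outside 58–65°C ✗; GC 13/21 = 61.9%, outside 45.0–52.2% ✗ — fails.
Primer 4 (21 nt, A=2 T=6 G=4 C=9): longest run = 2 ✓; Tm = 2·8 + 4·13 = 68°C, outside 58–65°C ✗; GC 13/21 = 61.9%, outside 45.0–52.2% ✗ — fails.
Primer 5 (20 nt, A=5 T=5 G=2 C=8): longest run = 4, exceeds 3 ✗; Tm = 2·10 + 4·10 = 60°C ✓; GC 10/20 = 50.0% ✓ — fails.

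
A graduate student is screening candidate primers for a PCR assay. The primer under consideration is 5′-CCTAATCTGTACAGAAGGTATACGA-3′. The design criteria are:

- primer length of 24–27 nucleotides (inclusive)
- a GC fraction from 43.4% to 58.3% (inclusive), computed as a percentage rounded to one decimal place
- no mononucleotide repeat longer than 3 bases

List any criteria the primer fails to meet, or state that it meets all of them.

Fails: GC content.

Base counts: A=9, T=6, G=5, C=5 (length 25).
length: length 25 ✓
GC content: GC 10/25 = 40.0%, outside 43.4–58.3% ✗
homopolymer run: longest run = 2 ✓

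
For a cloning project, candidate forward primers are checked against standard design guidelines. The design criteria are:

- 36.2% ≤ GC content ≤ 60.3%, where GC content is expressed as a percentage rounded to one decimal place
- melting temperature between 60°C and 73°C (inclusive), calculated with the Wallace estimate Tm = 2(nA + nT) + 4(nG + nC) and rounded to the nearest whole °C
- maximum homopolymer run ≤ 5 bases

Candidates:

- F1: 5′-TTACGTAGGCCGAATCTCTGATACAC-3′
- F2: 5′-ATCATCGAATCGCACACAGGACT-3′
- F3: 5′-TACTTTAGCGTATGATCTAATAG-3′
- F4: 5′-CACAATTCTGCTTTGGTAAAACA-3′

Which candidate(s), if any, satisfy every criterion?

F2 only.

F1 (26 nt, A=7 T=7 G=5 C=7): GC 12/26 = 46.2% ✓; Tm = 2·14 + 4·12 = 76°C, outside 60–73°C ✗; longest run = 2 ✓ — fails.
F2 (23 nt, A=8 T=4 G=4 C=7): GC 11/23 = 47.8% ✓; Tm = 2·12 + 4·11 = 68°C ✓; longest run = 2 ✓ — passes.
F3 (23 nt, A=7 T=9 G=4 C=3): GC 7/23 = 30.4%, outside 36.2–60.3% ✗; Tm = 2·16 + 4·7 = 60°C ✓; longest run = 3 ✓ — fails.
F4 (23 nt, A=8 T=7 G=3 C=5): GC 8/23 = 34.8%, outside 36.2–60.3% ✗; Tm = 2·15 + 4·8 = 62°C ✓; longest run = 4 ✓ — fails.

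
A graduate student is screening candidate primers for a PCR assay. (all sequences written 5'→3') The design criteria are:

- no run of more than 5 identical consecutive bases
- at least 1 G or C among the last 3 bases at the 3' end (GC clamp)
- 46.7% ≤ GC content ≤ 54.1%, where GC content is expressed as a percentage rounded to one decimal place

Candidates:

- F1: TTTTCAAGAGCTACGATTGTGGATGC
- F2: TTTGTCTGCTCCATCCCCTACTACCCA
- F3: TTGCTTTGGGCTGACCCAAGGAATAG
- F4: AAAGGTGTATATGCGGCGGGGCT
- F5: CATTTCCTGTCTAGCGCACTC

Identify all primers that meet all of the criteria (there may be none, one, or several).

F1 (26 nt, A=6 T=9 G=7 C=4): longest run = 4 ✓; 3' end TGC has 2 G/C ✓; GC 11/26 = 42.3%, outside 46.7–54.1% ✗ — fails.
F2 (27 nt, A=4 T=9 G=2 C=12): longest run = 4 ✓; 3' end CCA has 2 G/C ✓; GC 14/27 = 51.9% ✓ — passes.
F3 (26 nt, A=6 T=7 G=8 C=5): longest run = 3 ✓; 3' end TAG has 1 G/C ✓; GC 13/26 = 50.0% ✓ — passes.
F4 (23 nt, A=5 T=5 G=10 C=3): longest run = 4 ✓; 3' end GCT has 2 G/C ✓; GC 13/23 = 56.5%, outside 46.7–54.1% ✗ — fails.
F5 (21 nt, A=3 T=7 G=3 C=8): longest run = 3 ✓; 3' end CTC has 2 G/C ✓; GC 11/21 = 52.4% ✓ — passes.

F2, F3 and F5.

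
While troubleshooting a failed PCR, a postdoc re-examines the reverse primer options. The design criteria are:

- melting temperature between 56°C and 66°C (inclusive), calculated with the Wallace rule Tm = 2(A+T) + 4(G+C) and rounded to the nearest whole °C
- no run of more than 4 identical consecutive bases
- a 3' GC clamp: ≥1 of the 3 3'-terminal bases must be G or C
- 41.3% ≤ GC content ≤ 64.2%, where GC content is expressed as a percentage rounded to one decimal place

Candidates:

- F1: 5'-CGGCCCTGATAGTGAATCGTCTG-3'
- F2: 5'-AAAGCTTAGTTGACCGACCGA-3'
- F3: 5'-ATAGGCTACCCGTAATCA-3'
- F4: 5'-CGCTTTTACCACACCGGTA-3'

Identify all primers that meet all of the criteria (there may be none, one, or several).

F1 (23 nt, A=4 T=6 G=7 C=6): Tm = 2·10 + 4·13 = 72°C, outside 56–66°C ✗; longest run = 3 ✓; 3' end CTG has 2 G/C ✓; GC 13/23 = 56.5% ✓ — fails.
F2 (21 nt, A=7 T=4 G=5 C=5): Tm = 2·11 + 4·10 = 62°C ✓; longest run = 3 ✓; 3' end CGA has 2 G/C ✓; GC 10/21 = 47.6% ✓ — passes.
F3 (18 nt, A=6 T=4 G=3 C=5): Tm = 2·10 + 4·8 = 52°C, outside 56–66°C ✗; longest run = 3 ✓; 3' end TCA has 1 G/C ✓; GC 8/18 = 44.4% ✓ — fails.
F4 (19 nt, A=4 T=5 G=3 C=7): Tm = 2·9 + 4·10 = 58°C ✓; longest run = 4 ✓; 3' end GTA has 1 G/C ✓; GC 10/19 = 52.6% ✓ — passes.

F2 and F4.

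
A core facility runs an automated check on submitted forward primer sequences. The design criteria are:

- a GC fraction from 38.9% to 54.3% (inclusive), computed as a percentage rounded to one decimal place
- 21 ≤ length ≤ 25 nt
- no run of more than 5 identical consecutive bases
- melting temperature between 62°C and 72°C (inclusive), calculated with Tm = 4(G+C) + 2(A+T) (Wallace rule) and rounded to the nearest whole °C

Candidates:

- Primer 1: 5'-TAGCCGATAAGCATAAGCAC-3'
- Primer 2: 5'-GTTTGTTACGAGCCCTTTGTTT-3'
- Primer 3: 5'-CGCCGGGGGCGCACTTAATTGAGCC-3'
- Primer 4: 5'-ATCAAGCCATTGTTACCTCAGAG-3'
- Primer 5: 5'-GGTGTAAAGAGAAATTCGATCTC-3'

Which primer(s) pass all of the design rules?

Primer 2, Primer 4 and Primer 5.

Primer 1 (20 nt, A=8 T=3 G=4 C=5): GC 9/20 = 45.0% ✓; length 20, outside 21–25 ✗; longest run = 2 ✓; Tm = 2·11 + 4·9 = 58°C, outside 62–72°C ✗ — fails.
Primer 2 (22 nt, A=2 T=11 G=5 C=4): GC 9/22 = 40.9% ✓; length 22 ✓; longest run = 3 ✓; Tm = 2·13 + 4·9 = 62°C ✓ — passes.
Primer 3 (25 nt, A=4 T=4 G=9 C=8): GC 17/25 = 68.0%, outside 38.9–54.3% ✗; length 25 ✓; longest run = 5 ✓; Tm = 2·8 + 4·17 = 84°C, outside 62–72°C ✗ — fails.
Primer 4 (23 nt, A=7 T=6 G=4 C=6): GC 10/23 = 43.5% ✓; length 23 ✓; longest run = 2 ✓; Tm = 2·13 + 4·10 = 66°C ✓ — passes.
Primer 5 (23 nt, A=8 T=6 G=6 C=3): GC 9/23 = 39.1% ✓; length 23 ✓; longest run = 3 ✓; Tm = 2·14 + 4·9 = 64°C ✓ — passes.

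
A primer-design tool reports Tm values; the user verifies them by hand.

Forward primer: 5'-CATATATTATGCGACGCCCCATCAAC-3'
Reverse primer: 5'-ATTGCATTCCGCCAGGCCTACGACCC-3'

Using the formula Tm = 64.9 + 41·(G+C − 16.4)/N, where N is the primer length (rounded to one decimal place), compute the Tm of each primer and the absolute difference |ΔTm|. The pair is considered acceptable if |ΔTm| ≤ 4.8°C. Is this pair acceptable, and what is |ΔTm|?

|ΔTm| = 6.3°C; the pair is not acceptable.

Forward: G+C = 12, N = 26 → Tm = 64.9 + 41·(12 − 16.4)/26 = 58.0°C.
Reverse: G+C = 16, N = 26 → Tm = 64.9 + 41·(16 − 16.4)/26 = 64.3°C.
|ΔTm| = |58.0 − 64.3| = 6.3°C, > 4.8°C.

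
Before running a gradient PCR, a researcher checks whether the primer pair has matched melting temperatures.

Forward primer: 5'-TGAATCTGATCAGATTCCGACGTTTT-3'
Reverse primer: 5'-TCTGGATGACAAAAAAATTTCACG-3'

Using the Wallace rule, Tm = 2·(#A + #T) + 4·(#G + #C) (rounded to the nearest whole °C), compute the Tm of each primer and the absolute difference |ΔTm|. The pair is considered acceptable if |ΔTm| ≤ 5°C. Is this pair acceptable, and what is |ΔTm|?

Forward: A=6 T=10 G=5 C=5 → Tm = 2·16 + 4·10 = 72°C.
Reverse: A=10 T=6 G=4 C=4 → Tm = 2·16 + 4·8 = 64°C.
|ΔTm| = |72 − 64| = 8°C, > 5°C.

|ΔTm| = 8°C; the pair is not acceptable.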